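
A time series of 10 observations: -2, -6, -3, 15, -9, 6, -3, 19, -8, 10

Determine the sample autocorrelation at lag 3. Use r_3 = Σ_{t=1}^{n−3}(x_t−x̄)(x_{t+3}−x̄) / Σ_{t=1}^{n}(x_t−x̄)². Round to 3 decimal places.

Mean x̄ = (-2 − 6 − 3 + 15 − 9 + 6 − 3 + 19 − 8 + 10)/10 = 1.9000
Σ(x_t−x̄)(x_{t+3}−x̄) = (-51.0900) + (86.1100) + (-20.0900) + (-64.1900) + (-186.3900) + (-40.5900) + (-39.6900) = -315.9300
Denominator Σ(x_t−x̄)² = 888.9000
r_3 = -315.9300 / 888.9000 = -0.355

-0.355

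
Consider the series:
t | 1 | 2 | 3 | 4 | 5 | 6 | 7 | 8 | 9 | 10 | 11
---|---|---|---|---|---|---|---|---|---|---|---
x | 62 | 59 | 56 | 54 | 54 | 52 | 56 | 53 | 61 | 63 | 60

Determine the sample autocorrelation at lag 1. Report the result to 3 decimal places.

0.475

Mean x̄ = (62 + 59 + 56 + 54 + 54 + 52 + 56 + 53 + 61 + 63 + 60)/11 = 57.2727
Numerator Σ_{t=1}^{10}(x_t−x̄)(x_{t+1}−x̄) = 71.2893
Denominator Σ(x_t−x̄)² = 150.1818
r_1 = 71.2893 / 150.1818 = 0.475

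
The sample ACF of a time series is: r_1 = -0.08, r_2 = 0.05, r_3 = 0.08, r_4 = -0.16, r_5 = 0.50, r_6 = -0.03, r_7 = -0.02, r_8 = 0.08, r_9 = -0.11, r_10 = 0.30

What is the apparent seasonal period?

The largest autocorrelation is r_5 = 0.50, with a weaker echo at lag 10 (0.30); the remaining lags stay at or below 0.08.
The dominant spike at lag 5 indicates a seasonal period of 5.

5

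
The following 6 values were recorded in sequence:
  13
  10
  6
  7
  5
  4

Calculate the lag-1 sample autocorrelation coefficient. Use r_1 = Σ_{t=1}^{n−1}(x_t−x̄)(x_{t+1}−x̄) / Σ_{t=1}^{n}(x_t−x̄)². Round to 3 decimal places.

Mean x̄ = (13 + 10 + 6 + 7 + 5 + 4)/6 = 7.5000
Deviations from mean: 5.5000, 2.5000, -1.5000, -0.5000, -2.5000, -3.5000
Σ(x_t−x̄)(x_{t+1}−x̄) = (13.7500) + (-3.7500) + (0.7500) + (1.2500) + (8.7500) = 20.7500
Denominator Σ(x_t−x̄)² = 57.5000
r_1 = 20.7500 / 57.5000 = 0.361

0.361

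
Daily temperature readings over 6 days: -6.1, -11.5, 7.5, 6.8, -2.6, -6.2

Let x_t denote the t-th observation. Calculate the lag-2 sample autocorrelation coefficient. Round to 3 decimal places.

-0.563

Mean x̄ = (-6.1 − 11.5 + 7.5 + 6.8 − 2.6 − 6.2)/6 = -2.0167
Numerator Σ_{t=1}^{4}(x_t−x̄)(x_{t+2}−x̄) = -164.9056
Denominator Σ(x_t−x̄)² = 292.7483
r_2 = -164.9056 / 292.7483 = -0.563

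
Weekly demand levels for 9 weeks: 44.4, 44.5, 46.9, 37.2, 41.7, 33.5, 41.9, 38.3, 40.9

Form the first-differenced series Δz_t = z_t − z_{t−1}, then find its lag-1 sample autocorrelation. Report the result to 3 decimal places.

First differences Δz: 0.1, 2.4, -9.7, 4.5, -8.2, 8.4, -3.6, 2.6
Mean of differences = -0.4375
Numerator Σ(Δz_t−Δz̄)(Δz_{t+1}−Δz̄) = -214.9739
Denominator Σ(Δz_t−Δz̄)² = 276.0988
r_1(Δz) = -214.9739 / 276.0988 = -0.779

-0.779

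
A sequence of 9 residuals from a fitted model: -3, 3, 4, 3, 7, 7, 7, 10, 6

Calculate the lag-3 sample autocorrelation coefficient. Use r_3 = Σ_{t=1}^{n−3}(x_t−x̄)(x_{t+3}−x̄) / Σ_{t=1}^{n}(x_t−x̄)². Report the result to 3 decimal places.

0.164

Mean x̄ = (-3 + 3 + 4 + 3 + 7 + 7 + 7 + 10 + 6)/9 = 4.8889
Σ(x_t−x̄)(x_{t+3}−x̄) = (14.9012) + (-3.9877) + (-1.8765) + (-3.9877) + (10.7901) + (2.3457) = 18.1852
Denominator Σ(x_t−x̄)² = 110.8889
r_3 = 18.1852 / 110.8889 = 0.164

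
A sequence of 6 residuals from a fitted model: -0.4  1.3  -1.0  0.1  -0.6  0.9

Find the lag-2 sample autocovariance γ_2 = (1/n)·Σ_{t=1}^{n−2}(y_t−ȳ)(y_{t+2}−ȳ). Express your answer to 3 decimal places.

Mean ȳ = (-0.4 + 1.3 − 1.0 + 0.1 − 0.6 + 0.9)/6 = 0.0500
Σ_{t=1}^{4}(y_t−ȳ)(y_{t+2}−ȳ) = 1.2600
γ_2 = 1.2600 / 6 = 0.210

0.210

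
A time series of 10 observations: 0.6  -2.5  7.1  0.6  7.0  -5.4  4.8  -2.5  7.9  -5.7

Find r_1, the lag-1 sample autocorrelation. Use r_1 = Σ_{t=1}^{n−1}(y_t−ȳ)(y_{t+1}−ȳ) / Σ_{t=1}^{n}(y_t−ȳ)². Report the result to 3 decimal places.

-0.704

Mean ȳ = (0.6 − 2.5 + 7.1 + 0.6 + 7.0 − 5.4 + 4.8 − 2.5 + 7.9 − 5.7)/10 = 1.1900
Numerator Σ_{t=1}^{9}(y_t−ȳ)(y_{t+1}−ȳ) = -172.9361
Denominator Σ(y_t−ȳ)² = 245.5690
r_1 = -172.9361 / 245.5690 = -0.704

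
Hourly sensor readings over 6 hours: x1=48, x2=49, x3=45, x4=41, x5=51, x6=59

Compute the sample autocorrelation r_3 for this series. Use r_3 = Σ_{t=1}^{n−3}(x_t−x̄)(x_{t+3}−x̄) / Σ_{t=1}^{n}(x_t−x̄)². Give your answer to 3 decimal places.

-0.174

Mean x̄ = (48 + 49 + 45 + 41 + 51 + 59)/6 = 48.8333
Deviations from mean: -0.8333, 0.1667, -3.8333, -7.8333, 2.1667, 10.1667
Numerator Σ_{t=1}^{3}(x_t−x̄)(x_{t+3}−x̄) = -32.0833
Denominator Σ(x_t−x̄)² = 184.8333
r_3 = -32.0833 / 184.8333 = -0.174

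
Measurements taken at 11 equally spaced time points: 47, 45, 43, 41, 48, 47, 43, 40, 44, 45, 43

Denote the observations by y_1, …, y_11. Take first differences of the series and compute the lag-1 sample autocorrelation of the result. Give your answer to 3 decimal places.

First differences Δy: -2, -2, -2, 7, -1, -4, -3, 4, 1, -2
Mean of differences = -0.4000
Numerator Σ(Δy_t−Δȳ)(Δy_{t+1}−Δȳ) = -7.1600
Denominator Σ(Δy_t−Δȳ)² = 106.4000
r_1(Δy) = -7.1600 / 106.4000 = -0.067

-0.067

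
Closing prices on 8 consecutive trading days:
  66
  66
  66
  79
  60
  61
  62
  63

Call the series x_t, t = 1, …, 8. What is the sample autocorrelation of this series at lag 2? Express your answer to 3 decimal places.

-0.101

Mean x̄ = (66 + 66 + 66 + 79 + 60 + 61 + 62 + 63)/8 = 65.3750
Deviations from mean: 0.6250, 0.6250, 0.6250, 13.6250, -5.3750, -4.3750, -3.3750, -2.3750
Σ(x_t−x̄)(x_{t+2}−x̄) = (0.3906) + (8.5156) + (-3.3594) + (-59.6094) + (18.1406) + (10.3906) = -25.5313
Denominator Σ(x_t−x̄)² = 251.8750
r_2 = -25.5313 / 251.8750 = -0.101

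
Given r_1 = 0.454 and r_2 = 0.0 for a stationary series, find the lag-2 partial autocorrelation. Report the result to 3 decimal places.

φ_{22} = (r_2 − r_1²) / (1 − r_1²)
r_1² = (0.454)² = 0.206116
Numerator = 0.0 − 0.2061 = -0.2061; denominator = 1 − 0.2061 = 0.7939
φ_{22} = -0.2061 / 0.7939 = -0.260

-0.260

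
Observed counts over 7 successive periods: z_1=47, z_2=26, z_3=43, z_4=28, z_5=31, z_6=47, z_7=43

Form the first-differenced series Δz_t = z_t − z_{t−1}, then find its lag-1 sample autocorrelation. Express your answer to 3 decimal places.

First differences Δz: -21, 17, -15, 3, 16, -4
Mean of differences = -0.6667
Numerator Σ(Δz_t−Δz̄)(Δz_{t+1}−Δz̄) = -659.4444
Denominator Σ(Δz_t−Δz̄)² = 1233.3333
r_1(Δz) = -659.4444 / 1233.3333 = -0.535

-0.535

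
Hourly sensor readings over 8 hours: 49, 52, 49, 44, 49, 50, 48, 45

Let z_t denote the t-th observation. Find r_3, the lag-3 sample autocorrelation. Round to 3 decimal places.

-0.009

Mean z̄ = (49 + 52 + 49 + 44 + 49 + 50 + 48 + 45)/8 = 48.2500
Deviations from mean: 0.7500, 3.7500, 0.7500, -4.2500, 0.7500, 1.7500, -0.2500, -3.2500
Σ(z_t−z̄)(z_{t+3}−z̄) = (-3.1875) + (2.8125) + (1.3125) + (1.0625) + (-2.4375) = -0.4375
Denominator Σ(z_t−z̄)² = 47.5000
r_3 = -0.4375 / 47.5000 = -0.009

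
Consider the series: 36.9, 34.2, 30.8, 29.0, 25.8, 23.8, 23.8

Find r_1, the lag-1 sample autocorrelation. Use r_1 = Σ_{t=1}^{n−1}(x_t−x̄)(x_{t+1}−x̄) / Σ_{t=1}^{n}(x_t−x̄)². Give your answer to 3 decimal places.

0.602

Mean x̄ = (36.9 + 34.2 + 30.8 + 29.0 + 25.8 + 23.8 + 23.8)/7 = 29.1857
Σ(x_t−x̄)(x_{t+1}−x̄) = (38.6816) + (8.0945) + (-0.2998) + (0.6288) + (18.2345) + (29.0059) = 94.3455
Denominator Σ(x_t−x̄)² = 156.7686
r_1 = 94.3455 / 156.7686 = 0.602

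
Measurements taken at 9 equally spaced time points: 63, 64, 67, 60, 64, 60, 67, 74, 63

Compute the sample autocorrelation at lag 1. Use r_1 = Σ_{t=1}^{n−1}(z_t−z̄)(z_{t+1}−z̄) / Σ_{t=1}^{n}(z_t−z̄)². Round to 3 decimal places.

Mean z̄ = (63 + 64 + 67 + 60 + 64 + 60 + 67 + 74 + 63)/9 = 64.6667
Numerator Σ_{t=1}^{8}(z_t−z̄)(z_{t+1}−z̄) = -9.7778
Denominator Σ(z_t−z̄)² = 148.0000
r_1 = -9.7778 / 148.0000 = -0.066

-0.066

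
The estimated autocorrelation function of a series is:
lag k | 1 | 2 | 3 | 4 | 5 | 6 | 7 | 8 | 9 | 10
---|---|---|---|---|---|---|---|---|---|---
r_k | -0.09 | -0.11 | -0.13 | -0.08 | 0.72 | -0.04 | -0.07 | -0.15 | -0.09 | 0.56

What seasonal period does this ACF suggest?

The largest autocorrelation is r_5 = 0.72, with a weaker echo at lag 10 (0.56); the remaining lags stay at or below -0.04.
The dominant spike at lag 5 indicates a seasonal period of 5.

5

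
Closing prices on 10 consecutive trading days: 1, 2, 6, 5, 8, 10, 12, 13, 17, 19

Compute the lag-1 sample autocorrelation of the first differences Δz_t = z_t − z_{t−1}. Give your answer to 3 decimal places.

-0.650

First differences Δz: 1, 4, -1, 3, 2, 2, 1, 4, 2
Mean of differences = 2.0000
Numerator Σ(Δz_t−Δz̄)(Δz_{t+1}−Δz̄) = -13.0000
Denominator Σ(Δz_t−Δz̄)² = 20.0000
r_1(Δz) = -13.0000 / 20.0000 = -0.650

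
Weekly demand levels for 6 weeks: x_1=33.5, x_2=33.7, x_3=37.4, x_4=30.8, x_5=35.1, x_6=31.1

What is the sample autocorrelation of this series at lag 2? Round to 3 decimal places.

0.391

Mean x̄ = (33.5 + 33.7 + 37.4 + 30.8 + 35.1 + 31.1)/6 = 33.6000
Deviations from mean: -0.1000, 0.1000, 3.8000, -2.8000, 1.5000, -2.5000
Σ(x_t−x̄)(x_{t+2}−x̄) = (-0.3800) + (-0.2800) + (5.7000) + (7.0000) = 12.0400
Denominator Σ(x_t−x̄)² = 30.8000
r_2 = 12.0400 / 30.8000 = 0.391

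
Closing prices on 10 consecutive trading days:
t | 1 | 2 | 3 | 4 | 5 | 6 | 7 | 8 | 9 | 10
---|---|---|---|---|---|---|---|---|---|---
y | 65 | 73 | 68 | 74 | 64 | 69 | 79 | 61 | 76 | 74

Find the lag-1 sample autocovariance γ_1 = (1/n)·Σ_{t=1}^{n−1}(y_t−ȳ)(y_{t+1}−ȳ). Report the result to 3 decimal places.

Mean ȳ = (65 + 73 + 68 + 74 + 64 + 69 + 79 + 61 + 76 + 74)/10 = 70.3000
Σ_{t=1}^{9}(y_t−ȳ)(y_{t+1}−ȳ) = -168.2900
γ_1 = -168.2900 / 10 = -16.829

-16.829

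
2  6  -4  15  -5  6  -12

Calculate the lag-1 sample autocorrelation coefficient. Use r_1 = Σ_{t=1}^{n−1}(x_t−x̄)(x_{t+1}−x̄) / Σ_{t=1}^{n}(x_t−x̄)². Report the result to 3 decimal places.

Mean x̄ = (2 + 6 − 4 + 15 − 5 + 6 − 12)/7 = 1.1429
Deviations from mean: 0.8571, 4.8571, -5.1429, 13.8571, -6.1429, 4.8571, -13.1429
Σ(x_t−x̄)(x_{t+1}−x̄) = (4.1633) + (-24.9796) + (-71.2653) + (-85.1224) + (-29.8367) + (-63.8367) = -270.8776
Denominator Σ(x_t−x̄)² = 476.8571
r_1 = -270.8776 / 476.8571 = -0.568

-0.568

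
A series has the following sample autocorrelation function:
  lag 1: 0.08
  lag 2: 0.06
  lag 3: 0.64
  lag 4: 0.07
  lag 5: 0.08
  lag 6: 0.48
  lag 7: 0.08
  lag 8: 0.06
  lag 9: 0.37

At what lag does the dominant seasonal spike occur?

The largest autocorrelation is r_3 = 0.64, with weaker echoes at lags 6 (0.48) and 9 (0.37); the remaining lags stay at or below 0.08.
The dominant spike at lag 3 indicates a seasonal period of 3.

3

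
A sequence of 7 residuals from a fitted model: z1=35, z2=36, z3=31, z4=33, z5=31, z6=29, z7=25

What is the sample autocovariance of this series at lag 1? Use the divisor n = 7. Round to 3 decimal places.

Mean z̄ = (35 + 36 + 31 + 33 + 31 + 29 + 25)/7 = 31.4286
Deviations: 3.5714, 4.5714, -0.4286, 1.5714, -0.4286, -2.4286, -6.4286
Σ_{t=1}^{6}(z_t−z̄)(z_{t+1}−z̄) = 29.6735
γ_1 = 29.6735 / 7 = 4.239

4.239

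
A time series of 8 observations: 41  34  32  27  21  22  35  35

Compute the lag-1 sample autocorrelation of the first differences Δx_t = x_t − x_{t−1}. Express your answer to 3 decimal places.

First differences Δx: -7, -2, -5, -6, 1, 13, 0
Mean of differences = -0.8571
Numerator Σ(Δx_t−Δx̄)(Δx_{t+1}−Δx̄) = 61.1224
Denominator Σ(Δx_t−Δx̄)² = 278.8571
r_1(Δx) = 61.1224 / 278.8571 = 0.219

0.219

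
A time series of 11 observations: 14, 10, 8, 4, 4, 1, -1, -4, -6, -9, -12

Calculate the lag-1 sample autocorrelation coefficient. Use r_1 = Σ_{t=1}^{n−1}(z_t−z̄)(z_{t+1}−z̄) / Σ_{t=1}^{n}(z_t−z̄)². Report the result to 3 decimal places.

Mean z̄ = (14 + 10 + 8 + 4 + 4 + 1 − 1 − 4 − 6 − 9 − 12)/11 = 0.8182
Numerator Σ_{t=1}^{10}(z_t−z̄)(z_{t+1}−z̄) = 454.6033
Denominator Σ(z_t−z̄)² = 663.6364
r_1 = 454.6033 / 663.6364 = 0.685

0.685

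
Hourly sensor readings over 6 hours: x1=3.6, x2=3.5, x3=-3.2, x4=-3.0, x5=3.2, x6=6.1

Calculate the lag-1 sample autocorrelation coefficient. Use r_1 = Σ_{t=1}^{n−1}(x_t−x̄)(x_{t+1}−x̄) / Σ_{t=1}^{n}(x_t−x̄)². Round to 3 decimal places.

Mean x̄ = (3.6 + 3.5 − 3.2 − 3.0 + 3.2 + 6.1)/6 = 1.7000
Deviations from mean: 1.9000, 1.8000, -4.9000, -4.7000, 1.5000, 4.4000
Numerator Σ_{t=1}^{5}(x_t−x̄)(x_{t+1}−x̄) = 17.1800
Denominator Σ(x_t−x̄)² = 74.5600
r_1 = 17.1800 / 74.5600 = 0.230

0.230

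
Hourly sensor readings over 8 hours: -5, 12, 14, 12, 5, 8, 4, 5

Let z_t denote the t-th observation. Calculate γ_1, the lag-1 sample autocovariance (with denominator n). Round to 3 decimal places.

Mean z̄ = (-5 + 12 + 14 + 12 + 5 + 8 + 4 + 5)/8 = 6.8750
Σ_{t=1}^{7}(z_t−z̄)(z_{t+1}−z̄) = 2.6094
γ_1 = 2.6094 / 8 = 0.326

0.326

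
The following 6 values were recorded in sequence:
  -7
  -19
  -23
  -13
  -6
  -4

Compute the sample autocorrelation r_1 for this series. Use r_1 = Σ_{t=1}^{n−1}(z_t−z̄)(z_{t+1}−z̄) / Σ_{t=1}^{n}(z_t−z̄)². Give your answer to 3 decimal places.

Mean z̄ = (-7 − 19 − 23 − 13 − 6 − 4)/6 = -12.0000
Deviations from mean: 5.0000, -7.0000, -11.0000, -1.0000, 6.0000, 8.0000
Σ(z_t−z̄)(z_{t+1}−z̄) = (-35.0000) + (77.0000) + (11.0000) + (-6.0000) + (48.0000) = 95.0000
Denominator Σ(z_t−z̄)² = 296.0000
r_1 = 95.0000 / 296.0000 = 0.321

0.321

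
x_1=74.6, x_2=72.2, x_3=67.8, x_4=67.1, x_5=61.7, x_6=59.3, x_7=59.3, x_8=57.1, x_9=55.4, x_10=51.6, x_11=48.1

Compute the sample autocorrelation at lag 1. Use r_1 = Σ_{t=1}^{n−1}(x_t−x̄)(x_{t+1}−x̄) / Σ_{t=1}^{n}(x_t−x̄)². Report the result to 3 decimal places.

Mean x̄ = (74.6 + 72.2 + 67.8 + 67.1 + 61.7 + 59.3 + 59.3 + 57.1 + 55.4 + 51.6 + 48.1)/11 = 61.2909
Numerator Σ_{t=1}^{10}(x_t−x̄)(x_{t+1}−x̄) = 477.4881
Denominator Σ(x_t−x̄)² = 700.5291
r_1 = 477.4881 / 700.5291 = 0.682

0.682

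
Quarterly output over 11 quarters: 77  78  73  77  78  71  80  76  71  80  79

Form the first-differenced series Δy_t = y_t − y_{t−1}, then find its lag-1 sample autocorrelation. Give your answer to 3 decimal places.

First differences Δy: 1, -5, 4, 1, -7, 9, -4, -5, 9, -1
Mean of differences = 0.2000
Numerator Σ(Δy_t−Δȳ)(Δy_{t+1}−Δȳ) = -161.4400
Denominator Σ(Δy_t−Δȳ)² = 295.6000
r_1(Δy) = -161.4400 / 295.6000 = -0.546

-0.546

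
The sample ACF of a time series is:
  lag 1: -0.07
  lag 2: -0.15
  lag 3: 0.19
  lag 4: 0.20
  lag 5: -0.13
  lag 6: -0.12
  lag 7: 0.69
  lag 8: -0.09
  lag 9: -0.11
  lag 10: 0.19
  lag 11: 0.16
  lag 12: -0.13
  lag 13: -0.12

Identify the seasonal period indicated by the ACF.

The largest autocorrelation is r_7 = 0.69; the remaining lags stay at or below 0.20.
The dominant spike at lag 7 indicates a seasonal period of 7.

7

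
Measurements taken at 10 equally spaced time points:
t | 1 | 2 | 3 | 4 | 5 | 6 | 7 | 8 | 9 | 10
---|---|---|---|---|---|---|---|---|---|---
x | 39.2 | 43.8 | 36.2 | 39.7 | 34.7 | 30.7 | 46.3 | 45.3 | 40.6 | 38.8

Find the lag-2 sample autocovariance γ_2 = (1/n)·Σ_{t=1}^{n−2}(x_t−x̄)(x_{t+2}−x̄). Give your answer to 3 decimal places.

Mean x̄ = (39.2 + 43.8 + 36.2 + 39.7 + 34.7 + 30.7 + 46.3 + 45.3 + 40.6 + 38.8)/10 = 39.5300
Σ_{t=1}^{8}(x_t−x̄)(x_{t+2}−x̄) = -64.2088
γ_2 = -64.2088 / 10 = -6.421

-6.421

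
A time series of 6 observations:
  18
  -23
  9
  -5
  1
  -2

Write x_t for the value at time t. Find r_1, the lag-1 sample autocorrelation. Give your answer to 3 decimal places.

-0.705

Mean x̄ = (18 − 23 + 9 − 5 + 1 − 2)/6 = -0.3333
Deviations from mean: 18.3333, -22.6667, 9.3333, -4.6667, 1.3333, -1.6667
Numerator Σ_{t=1}^{5}(x_t−x̄)(x_{t+1}−x̄) = -679.1111
Denominator Σ(x_t−x̄)² = 963.3333
r_1 = -679.1111 / 963.3333 = -0.705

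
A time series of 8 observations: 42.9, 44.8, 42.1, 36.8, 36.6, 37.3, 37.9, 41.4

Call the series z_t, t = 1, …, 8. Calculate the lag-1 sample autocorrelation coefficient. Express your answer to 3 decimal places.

Mean z̄ = (42.9 + 44.8 + 42.1 + 36.8 + 36.6 + 37.3 + 37.9 + 41.4)/8 = 39.9750
Σ(z_t−z̄)(z_{t+1}−z̄) = (14.1131) + (10.2531) + (-6.7469) + (10.7156) + (9.0281) + (5.5506) + (-2.9569) = 39.9569
Denominator Σ(z_t−z̄)² = 71.3150
r_1 = 39.9569 / 71.3150 = 0.560

0.560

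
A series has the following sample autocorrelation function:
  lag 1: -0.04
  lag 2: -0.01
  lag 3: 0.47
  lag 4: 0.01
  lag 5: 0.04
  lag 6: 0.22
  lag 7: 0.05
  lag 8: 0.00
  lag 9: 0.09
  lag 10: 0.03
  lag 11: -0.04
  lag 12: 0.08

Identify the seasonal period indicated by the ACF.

The largest autocorrelation is r_3 = 0.47, with a weaker echo at lag 6 (0.22); the remaining lags stay at or below 0.09.
The dominant spike at lag 3 indicates a seasonal period of 3.

3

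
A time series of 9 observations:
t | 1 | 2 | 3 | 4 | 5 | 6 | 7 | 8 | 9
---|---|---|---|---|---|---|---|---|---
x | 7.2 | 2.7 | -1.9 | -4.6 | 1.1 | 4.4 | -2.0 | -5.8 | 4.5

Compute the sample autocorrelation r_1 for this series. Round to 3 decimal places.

Mean x̄ = (7.2 + 2.7 − 1.9 − 4.6 + 1.1 + 4.4 − 2.0 − 5.8 + 4.5)/9 = 0.6222
Numerator Σ_{t=1}^{8}(x_t−x̄)(x_{t+1}−x̄) = 2.9384
Denominator Σ(x_t−x̄)² = 158.8756
r_1 = 2.9384 / 158.8756 = 0.018

0.018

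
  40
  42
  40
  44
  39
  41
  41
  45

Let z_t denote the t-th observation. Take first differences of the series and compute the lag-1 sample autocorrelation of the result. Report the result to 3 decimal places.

First differences Δz: 2, -2, 4, -5, 2, 0, 4
Mean of differences = 0.7143
Numerator Σ(Δz_t−Δz̄)(Δz_{t+1}−Δz̄) = -41.7959
Denominator Σ(Δz_t−Δz̄)² = 65.4286
r_1(Δz) = -41.7959 / 65.4286 = -0.639

-0.639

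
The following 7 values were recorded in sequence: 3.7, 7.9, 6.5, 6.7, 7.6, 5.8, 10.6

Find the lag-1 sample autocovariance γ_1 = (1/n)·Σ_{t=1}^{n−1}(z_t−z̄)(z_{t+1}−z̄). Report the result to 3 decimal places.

-1.215

Mean z̄ = (3.7 + 7.9 + 6.5 + 6.7 + 7.6 + 5.8 + 10.6)/7 = 6.9714
Deviations: -3.2714, 0.9286, -0.4714, -0.2714, 0.6286, -1.1714, 3.6286
Σ_{t=1}^{6}(z_t−z̄)(z_{t+1}−z̄) = -8.5051
γ_1 = -8.5051 / 7 = -1.215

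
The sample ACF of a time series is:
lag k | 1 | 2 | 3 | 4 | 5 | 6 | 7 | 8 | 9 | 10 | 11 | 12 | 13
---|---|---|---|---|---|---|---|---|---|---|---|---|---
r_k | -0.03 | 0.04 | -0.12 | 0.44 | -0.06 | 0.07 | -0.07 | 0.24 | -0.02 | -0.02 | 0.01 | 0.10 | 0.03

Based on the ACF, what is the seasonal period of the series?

The largest autocorrelation is r_4 = 0.44, with a weaker echo at lag 8 (0.24); the remaining lags stay at or below 0.10.
The dominant spike at lag 4 indicates a seasonal period of 4.

4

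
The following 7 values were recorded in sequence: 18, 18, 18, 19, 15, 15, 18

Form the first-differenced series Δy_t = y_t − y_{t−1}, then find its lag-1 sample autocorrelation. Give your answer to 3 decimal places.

First differences Δy: 0, 0, 1, -4, 0, 3
Mean of differences = 0.0000
Numerator Σ(Δy_t−Δȳ)(Δy_{t+1}−Δȳ) = -4.0000
Denominator Σ(Δy_t−Δȳ)² = 26.0000
r_1(Δy) = -4.0000 / 26.0000 = -0.154

-0.154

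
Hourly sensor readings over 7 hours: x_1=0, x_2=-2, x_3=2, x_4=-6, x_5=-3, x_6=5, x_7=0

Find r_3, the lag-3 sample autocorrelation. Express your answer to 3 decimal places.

Mean x̄ = (0 − 2 + 2 − 6 − 3 + 5 + 0)/7 = -0.5714
Deviations from mean: 0.5714, -1.4286, 2.5714, -5.4286, -2.4286, 5.5714, 0.5714
Σ(x_t−x̄)(x_{t+3}−x̄) = (-3.1020) + (3.4694) + (14.3265) + (-3.1020) = 11.5918
Denominator Σ(x_t−x̄)² = 75.7143
r_3 = 11.5918 / 75.7143 = 0.153

0.153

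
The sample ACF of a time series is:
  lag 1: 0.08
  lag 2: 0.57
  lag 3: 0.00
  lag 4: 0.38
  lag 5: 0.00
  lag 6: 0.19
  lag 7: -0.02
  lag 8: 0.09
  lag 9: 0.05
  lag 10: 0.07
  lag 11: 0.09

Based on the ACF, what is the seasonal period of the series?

2

The largest autocorrelation is r_2 = 0.57, with weaker echoes at lags 4 (0.38) and 6 (0.19); the remaining lags stay at or below 0.09.
The dominant spike at lag 2 indicates a seasonal period of 2.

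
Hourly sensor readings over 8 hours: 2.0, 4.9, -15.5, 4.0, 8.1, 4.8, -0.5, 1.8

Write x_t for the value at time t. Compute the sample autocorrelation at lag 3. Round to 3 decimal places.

Mean x̄ = (2.0 + 4.9 − 15.5 + 4.0 + 8.1 + 4.8 − 0.5 + 1.8)/8 = 1.2000
Deviations from mean: 0.8000, 3.7000, -16.7000, 2.8000, 6.9000, 3.6000, -1.7000, 0.6000
Numerator Σ_{t=1}^{5}(x_t−x̄)(x_{t+3}−x̄) = -32.9700
Denominator Σ(x_t−x̄)² = 364.8800
r_3 = -32.9700 / 364.8800 = -0.090

-0.090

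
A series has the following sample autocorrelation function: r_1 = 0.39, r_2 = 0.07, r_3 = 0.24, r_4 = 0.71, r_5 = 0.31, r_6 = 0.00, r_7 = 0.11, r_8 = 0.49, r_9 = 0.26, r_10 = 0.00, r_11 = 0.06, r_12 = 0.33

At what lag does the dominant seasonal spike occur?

The largest autocorrelation is r_4 = 0.71, with a weaker echo at lag 8 (0.49); the remaining lags stay at or below 0.39. The elevated value at lag 1 (0.39), dropping to 0.07 at lag 2, reflects decaying short-term dependence rather than seasonality.
The dominant spike at lag 4 indicates a seasonal period of 4.

4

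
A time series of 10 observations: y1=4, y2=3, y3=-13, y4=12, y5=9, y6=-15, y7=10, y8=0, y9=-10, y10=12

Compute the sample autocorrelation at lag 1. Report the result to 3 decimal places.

Mean ȳ = (4 + 3 − 13 + 12 + 9 − 15 + 10 + 0 − 10 + 12)/10 = 1.2000
Numerator Σ_{t=1}^{9}(y_t−ȳ)(y_{t+1}−ȳ) = -476.6400
Denominator Σ(y_t−ȳ)² = 973.6000
r_1 = -476.6400 / 973.6000 = -0.490

-0.490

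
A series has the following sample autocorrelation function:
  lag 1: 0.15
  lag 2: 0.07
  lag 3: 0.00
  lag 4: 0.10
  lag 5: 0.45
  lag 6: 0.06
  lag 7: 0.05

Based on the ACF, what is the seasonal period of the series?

5

The largest autocorrelation is r_5 = 0.45; the remaining lags stay at or below 0.15.
The dominant spike at lag 5 indicates a seasonal period of 5.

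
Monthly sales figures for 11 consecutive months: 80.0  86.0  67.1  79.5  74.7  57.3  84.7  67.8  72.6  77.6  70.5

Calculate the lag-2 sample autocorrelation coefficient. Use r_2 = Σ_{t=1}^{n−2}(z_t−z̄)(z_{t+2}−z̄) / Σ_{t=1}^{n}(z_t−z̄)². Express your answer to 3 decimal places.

0.016

Mean z̄ = (80.0 + 86.0 + 67.1 + 79.5 + 74.7 + 57.3 + 84.7 + 67.8 + 72.6 + 77.6 + 70.5)/11 = 74.3455
Numerator Σ_{t=1}^{9}(z_t−z̄)(z_{t+2}−z̄) = 11.2513
Denominator Σ(z_t−z̄)² = 716.0273
r_2 = 11.2513 / 716.0273 = 0.016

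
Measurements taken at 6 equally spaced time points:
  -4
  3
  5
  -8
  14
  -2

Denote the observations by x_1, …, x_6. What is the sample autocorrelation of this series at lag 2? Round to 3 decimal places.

0.140

Mean x̄ = (-4 + 3 + 5 − 8 + 14 − 2)/6 = 1.3333
Deviations from mean: -5.3333, 1.6667, 3.6667, -9.3333, 12.6667, -3.3333
Σ(x_t−x̄)(x_{t+2}−x̄) = (-19.5556) + (-15.5556) + (46.4444) + (31.1111) = 42.4444
Denominator Σ(x_t−x̄)² = 303.3333
r_2 = 42.4444 / 303.3333 = 0.140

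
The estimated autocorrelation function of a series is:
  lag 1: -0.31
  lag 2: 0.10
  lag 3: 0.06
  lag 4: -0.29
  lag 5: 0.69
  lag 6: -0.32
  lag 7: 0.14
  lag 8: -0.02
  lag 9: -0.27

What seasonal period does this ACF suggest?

5

The largest autocorrelation is r_5 = 0.69; the remaining lags stay at or below 0.14.
The dominant spike at lag 5 indicates a seasonal period of 5.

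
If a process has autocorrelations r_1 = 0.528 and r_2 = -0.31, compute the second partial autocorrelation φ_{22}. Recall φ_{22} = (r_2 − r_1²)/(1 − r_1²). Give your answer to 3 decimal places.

-0.816

φ_{22} = (r_2 − r_1²) / (1 − r_1²)
r_1² = (0.528)² = 0.278784
Numerator = -0.31 − 0.2788 = -0.5888; denominator = 1 − 0.2788 = 0.7212
φ_{22} = -0.5888 / 0.7212 = -0.816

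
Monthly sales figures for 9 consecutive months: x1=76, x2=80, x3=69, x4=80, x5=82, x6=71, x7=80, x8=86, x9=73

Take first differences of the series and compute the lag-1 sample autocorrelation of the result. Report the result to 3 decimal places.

First differences Δx: 4, -11, 11, 2, -11, 9, 6, -13
Mean of differences = -0.3750
Numerator Σ(Δx_t−Δx̄)(Δx_{t+1}−Δx̄) = -285.8906
Denominator Σ(Δx_t−Δx̄)² = 667.8750
r_1(Δx) = -285.8906 / 667.8750 = -0.428

-0.428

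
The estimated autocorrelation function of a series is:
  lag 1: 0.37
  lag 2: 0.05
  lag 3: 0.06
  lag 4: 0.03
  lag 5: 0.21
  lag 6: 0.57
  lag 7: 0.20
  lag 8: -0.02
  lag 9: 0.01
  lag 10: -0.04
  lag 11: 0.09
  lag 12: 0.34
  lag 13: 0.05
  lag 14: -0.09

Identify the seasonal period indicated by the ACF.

The largest autocorrelation is r_6 = 0.57; the remaining lags stay at or below 0.37. The elevated value at lag 1 (0.37), dropping to 0.05 at lag 2, reflects decaying short-term dependence rather than seasonality.
The dominant spike at lag 6 indicates a seasonal period of 6.

6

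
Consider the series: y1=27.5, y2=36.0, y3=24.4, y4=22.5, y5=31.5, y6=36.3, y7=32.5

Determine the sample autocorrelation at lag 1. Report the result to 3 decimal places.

0.041

Mean ȳ = (27.5 + 36.0 + 24.4 + 22.5 + 31.5 + 36.3 + 32.5)/7 = 30.1000
Deviations from mean: -2.6000, 5.9000, -5.7000, -7.6000, 1.4000, 6.2000, 2.4000
Σ(y_t−ȳ)(y_{t+1}−ȳ) = (-15.3400) + (-33.6300) + (43.3200) + (-10.6400) + (8.6800) + (14.8800) = 7.2700
Denominator Σ(y_t−ȳ)² = 177.9800
r_1 = 7.2700 / 177.9800 = 0.041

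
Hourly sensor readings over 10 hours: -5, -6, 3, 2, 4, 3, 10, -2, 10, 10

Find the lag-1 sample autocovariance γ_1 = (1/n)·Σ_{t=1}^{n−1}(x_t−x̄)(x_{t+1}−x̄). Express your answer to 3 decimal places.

4.999

Mean x̄ = (-5 − 6 + 3 + 2 + 4 + 3 + 10 − 2 + 10 + 10)/10 = 2.9000
Σ_{t=1}^{9}(x_t−x̄)(x_{t+1}−x̄) = 49.9900
γ_1 = 49.9900 / 10 = 4.999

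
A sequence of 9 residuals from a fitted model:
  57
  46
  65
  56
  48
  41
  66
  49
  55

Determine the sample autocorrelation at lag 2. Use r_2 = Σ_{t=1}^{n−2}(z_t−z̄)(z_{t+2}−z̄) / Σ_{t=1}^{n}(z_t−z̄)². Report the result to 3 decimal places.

Mean z̄ = (57 + 46 + 65 + 56 + 48 + 41 + 66 + 49 + 55)/9 = 53.6667
Numerator Σ_{t=1}^{7}(z_t−z̄)(z_{t+2}−z̄) = -68.2222
Denominator Σ(z_t−z̄)² = 572.0000
r_2 = -68.2222 / 572.0000 = -0.119

-0.119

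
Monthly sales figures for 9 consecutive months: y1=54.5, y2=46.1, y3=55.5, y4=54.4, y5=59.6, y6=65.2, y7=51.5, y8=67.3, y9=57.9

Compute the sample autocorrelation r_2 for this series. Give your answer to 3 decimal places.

Mean ȳ = (54.5 + 46.1 + 55.5 + 54.4 + 59.6 + 65.2 + 51.5 + 67.3 + 57.9)/9 = 56.8889
Σ(y_t−ȳ)(y_{t+2}−ȳ) = (3.3179) + (26.8523) + (-3.7654) + (-20.6854) + (-14.6099) + (86.5279) + (-5.4488) = 72.1886
Denominator Σ(y_t−ȳ)² = 345.1089
r_2 = 72.1886 / 345.1089 = 0.209

0.209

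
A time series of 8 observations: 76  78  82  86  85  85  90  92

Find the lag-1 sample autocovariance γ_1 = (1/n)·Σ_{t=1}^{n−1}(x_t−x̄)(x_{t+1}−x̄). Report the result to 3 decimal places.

Mean x̄ = (76 + 78 + 82 + 86 + 85 + 85 + 90 + 92)/8 = 84.2500
Σ_{t=1}^{7}(x_t−x̄)(x_{t+1}−x̄) = 112.4375
γ_1 = 112.4375 / 8 = 14.055

14.055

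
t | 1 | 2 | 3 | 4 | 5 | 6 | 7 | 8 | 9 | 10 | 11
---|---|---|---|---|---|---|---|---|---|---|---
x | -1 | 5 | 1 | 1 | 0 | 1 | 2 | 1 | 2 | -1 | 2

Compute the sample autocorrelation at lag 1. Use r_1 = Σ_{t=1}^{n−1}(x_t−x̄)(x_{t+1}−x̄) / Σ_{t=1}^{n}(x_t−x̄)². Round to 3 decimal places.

Mean x̄ = (-1 + 5 + 1 + 1 + 0 + 1 + 2 + 1 + 2 − 1 + 2)/11 = 1.1818
Numerator Σ_{t=1}^{10}(x_t−x̄)(x_{t+1}−x̄) = -12.5785
Denominator Σ(x_t−x̄)² = 27.6364
r_1 = -12.5785 / 27.6364 = -0.455

-0.455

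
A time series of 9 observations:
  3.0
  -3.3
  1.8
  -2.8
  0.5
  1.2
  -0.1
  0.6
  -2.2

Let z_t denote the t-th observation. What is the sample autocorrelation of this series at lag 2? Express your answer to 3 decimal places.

0.348

Mean z̄ = (3.0 − 3.3 + 1.8 − 2.8 + 0.5 + 1.2 − 0.1 + 0.6 − 2.2)/9 = -0.1444
Σ(z_t−z̄)(z_{t+2}−z̄) = (6.1142) + (8.3798) + (1.2531) + (-3.5702) + (0.0286) + (1.0009) + (-0.0914) = 13.1149
Denominator Σ(z_t−z̄)² = 37.6822
r_2 = 13.1149 / 37.6822 = 0.348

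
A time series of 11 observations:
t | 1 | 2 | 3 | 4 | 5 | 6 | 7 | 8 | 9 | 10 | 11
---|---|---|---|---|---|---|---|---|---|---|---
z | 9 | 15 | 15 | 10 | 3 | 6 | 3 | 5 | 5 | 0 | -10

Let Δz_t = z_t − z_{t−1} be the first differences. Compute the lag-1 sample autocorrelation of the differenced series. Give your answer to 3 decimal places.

First differences Δz: 6, 0, -5, -7, 3, -3, 2, 0, -5, -10
Mean of differences = -1.9000
Numerator Σ(Δz_t−Δz̄)(Δz_{t+1}−Δz̄) = 16.8900
Denominator Σ(Δz_t−Δz̄)² = 220.9000
r_1(Δz) = 16.8900 / 220.9000 = 0.076

0.076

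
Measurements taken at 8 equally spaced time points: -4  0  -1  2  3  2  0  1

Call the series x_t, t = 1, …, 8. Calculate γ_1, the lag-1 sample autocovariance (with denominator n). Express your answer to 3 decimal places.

0.951

Mean x̄ = (-4 + 0 − 1 + 2 + 3 + 2 + 0 + 1)/8 = 0.3750
Σ_{t=1}^{7}(x_t−x̄)(x_{t+1}−x̄) = 7.6094
γ_1 = 7.6094 / 8 = 0.951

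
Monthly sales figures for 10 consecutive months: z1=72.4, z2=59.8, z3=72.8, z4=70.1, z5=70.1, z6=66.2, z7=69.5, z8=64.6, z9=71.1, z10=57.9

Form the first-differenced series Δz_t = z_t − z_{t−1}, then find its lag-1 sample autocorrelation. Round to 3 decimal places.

First differences Δz: -12.6, 13.0, -2.7, 0.0, -3.9, 3.3, -4.9, 6.5, -13.2
Mean of differences = -1.6111
Numerator Σ(Δz_t−Δz̄)(Δz_{t+1}−Δz̄) = -329.9801
Denominator Σ(Δz_t−Δz̄)² = 578.2889
r_1(Δz) = -329.9801 / 578.2889 = -0.571

-0.571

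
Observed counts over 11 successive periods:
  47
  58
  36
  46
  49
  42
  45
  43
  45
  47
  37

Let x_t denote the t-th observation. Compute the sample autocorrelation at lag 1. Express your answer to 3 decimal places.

-0.352

Mean x̄ = (47 + 58 + 36 + 46 + 49 + 42 + 45 + 43 + 45 + 47 + 37)/11 = 45.0000
Numerator Σ_{t=1}^{10}(x_t−x̄)(x_{t+1}−x̄) = -124.0000
Denominator Σ(x_t−x̄)² = 352.0000
r_1 = -124.0000 / 352.0000 = -0.352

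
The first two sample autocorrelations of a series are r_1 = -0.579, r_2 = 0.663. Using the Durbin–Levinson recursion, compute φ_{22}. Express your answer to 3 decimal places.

0.493

φ_{22} = (r_2 − r_1²) / (1 − r_1²)
r_1² = (-0.579)² = 0.335241
Numerator = 0.663 − 0.3352 = 0.3278; denominator = 1 − 0.3352 = 0.6648
φ_{22} = 0.3278 / 0.6648 = 0.493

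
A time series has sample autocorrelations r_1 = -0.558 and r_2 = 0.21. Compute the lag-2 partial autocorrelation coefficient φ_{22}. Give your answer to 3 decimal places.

φ_{22} = (r_2 − r_1²) / (1 − r_1²)
r_1² = (-0.558)² = 0.311364
Numerator = 0.21 − 0.3114 = -0.1014; denominator = 1 − 0.3114 = 0.6886
φ_{22} = -0.1014 / 0.6886 = -0.147

-0.147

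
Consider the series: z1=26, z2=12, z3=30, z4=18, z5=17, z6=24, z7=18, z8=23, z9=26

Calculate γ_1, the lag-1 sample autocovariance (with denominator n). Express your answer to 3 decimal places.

-17.281

Mean z̄ = (26 + 12 + 30 + 18 + 17 + 24 + 18 + 23 + 26)/9 = 21.5556
Σ_{t=1}^{8}(z_t−z̄)(z_{t+1}−z̄) = -155.5309
γ_1 = -155.5309 / 9 = -17.281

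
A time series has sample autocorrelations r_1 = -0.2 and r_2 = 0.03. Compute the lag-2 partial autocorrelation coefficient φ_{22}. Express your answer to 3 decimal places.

-0.010

φ_{22} = (r_2 − r_1²) / (1 − r_1²)
r_1² = (-0.2)² = 0.04
Numerator = 0.03 − 0.0400 = -0.0100; denominator = 1 − 0.0400 = 0.9600
φ_{22} = -0.0100 / 0.9600 = -0.010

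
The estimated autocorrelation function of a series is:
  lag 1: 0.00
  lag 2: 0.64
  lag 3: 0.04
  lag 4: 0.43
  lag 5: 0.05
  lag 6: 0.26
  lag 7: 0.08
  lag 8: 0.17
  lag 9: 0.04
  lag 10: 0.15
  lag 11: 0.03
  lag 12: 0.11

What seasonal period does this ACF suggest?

2

The largest autocorrelation is r_2 = 0.64, with weaker echoes at lags 4 (0.43), 6 (0.26), 8 (0.17) and 10 (0.15); the remaining lags stay at or below 0.11.
The dominant spike at lag 2 indicates a seasonal period of 2.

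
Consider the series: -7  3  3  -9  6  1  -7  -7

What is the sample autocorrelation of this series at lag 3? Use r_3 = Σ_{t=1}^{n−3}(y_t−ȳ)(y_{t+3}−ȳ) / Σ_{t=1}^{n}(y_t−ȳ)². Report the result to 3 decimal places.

Mean ȳ = (-7 + 3 + 3 − 9 + 6 + 1 − 7 − 7)/8 = -2.1250
Deviations from mean: -4.8750, 5.1250, 5.1250, -6.8750, 8.1250, 3.1250, -4.8750, -4.8750
Σ(y_t−ȳ)(y_{t+3}−ȳ) = (33.5156) + (41.6406) + (16.0156) + (33.5156) + (-39.6094) = 85.0781
Denominator Σ(y_t−ȳ)² = 246.8750
r_3 = 85.0781 / 246.8750 = 0.345

0.345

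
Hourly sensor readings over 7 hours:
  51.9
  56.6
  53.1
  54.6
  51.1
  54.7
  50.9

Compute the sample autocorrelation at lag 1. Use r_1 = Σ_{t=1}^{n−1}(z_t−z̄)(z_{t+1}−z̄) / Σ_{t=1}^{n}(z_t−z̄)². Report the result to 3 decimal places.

-0.543

Mean z̄ = (51.9 + 56.6 + 53.1 + 54.6 + 51.1 + 54.7 + 50.9)/7 = 53.2714
Deviations from mean: -1.3714, 3.3286, -0.1714, 1.3286, -2.1714, 1.4286, -2.3714
Σ(z_t−z̄)(z_{t+1}−z̄) = (-4.5649) + (-0.5706) + (-0.2278) + (-2.8849) + (-3.1020) + (-3.3878) = -14.7380
Denominator Σ(z_t−z̄)² = 27.1343
r_1 = -14.7380 / 27.1343 = -0.543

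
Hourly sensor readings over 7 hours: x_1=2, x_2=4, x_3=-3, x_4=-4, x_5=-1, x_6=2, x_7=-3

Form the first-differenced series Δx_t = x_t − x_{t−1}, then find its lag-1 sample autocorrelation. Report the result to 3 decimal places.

First differences Δx: 2, -7, -1, 3, 3, -5
Mean of differences = -0.8333
Numerator Σ(Δx_t−Δx̄)(Δx_{t+1}−Δx̄) = -18.3611
Denominator Σ(Δx_t−Δx̄)² = 92.8333
r_1(Δx) = -18.3611 / 92.8333 = -0.198

-0.198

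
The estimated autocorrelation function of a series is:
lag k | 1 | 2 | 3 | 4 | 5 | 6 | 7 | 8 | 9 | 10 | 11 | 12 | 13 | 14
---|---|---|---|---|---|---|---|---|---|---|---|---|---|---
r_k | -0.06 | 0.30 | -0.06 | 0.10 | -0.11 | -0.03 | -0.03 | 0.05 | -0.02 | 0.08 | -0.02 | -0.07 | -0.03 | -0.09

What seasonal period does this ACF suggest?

The largest autocorrelation is r_2 = 0.30; the remaining lags stay at or below 0.10.
The dominant spike at lag 2 indicates a seasonal period of 2.

2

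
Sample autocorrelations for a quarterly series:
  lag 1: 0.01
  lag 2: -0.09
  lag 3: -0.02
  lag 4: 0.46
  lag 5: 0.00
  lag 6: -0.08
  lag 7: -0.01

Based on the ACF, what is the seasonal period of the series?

The largest autocorrelation is r_4 = 0.46; the remaining lags stay at or below 0.01.
The dominant spike at lag 4 indicates a seasonal period of 4.

4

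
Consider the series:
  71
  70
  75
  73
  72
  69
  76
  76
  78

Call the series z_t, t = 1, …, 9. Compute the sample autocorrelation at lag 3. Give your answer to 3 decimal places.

-0.351

Mean z̄ = (71 + 70 + 75 + 73 + 72 + 69 + 76 + 76 + 78)/9 = 73.3333
Σ(z_t−z̄)(z_{t+3}−z̄) = (0.7778) + (4.4444) + (-7.2222) + (-0.8889) + (-3.5556) + (-20.2222) = -26.6667
Denominator Σ(z_t−z̄)² = 76.0000
r_3 = -26.6667 / 76.0000 = -0.351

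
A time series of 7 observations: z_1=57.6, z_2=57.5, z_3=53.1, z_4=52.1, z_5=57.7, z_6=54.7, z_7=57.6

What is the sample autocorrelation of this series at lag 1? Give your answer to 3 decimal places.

Mean z̄ = (57.6 + 57.5 + 53.1 + 52.1 + 57.7 + 54.7 + 57.6)/7 = 55.7571
Σ(z_t−z̄)(z_{t+1}−z̄) = (3.2118) + (-4.6310) + (9.7176) + (-7.1053) + (-2.0539) + (-1.9482) = -2.8090
Denominator Σ(z_t−z̄)² = 35.1571
r_1 = -2.8090 / 35.1571 = -0.080

-0.080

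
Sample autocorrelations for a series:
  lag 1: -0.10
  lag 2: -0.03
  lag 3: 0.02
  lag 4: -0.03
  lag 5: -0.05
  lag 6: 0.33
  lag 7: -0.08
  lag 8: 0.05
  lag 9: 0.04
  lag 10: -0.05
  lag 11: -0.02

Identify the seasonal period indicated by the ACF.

The largest autocorrelation is r_6 = 0.33; the remaining lags stay at or below 0.05.
The dominant spike at lag 6 indicates a seasonal period of 6.

6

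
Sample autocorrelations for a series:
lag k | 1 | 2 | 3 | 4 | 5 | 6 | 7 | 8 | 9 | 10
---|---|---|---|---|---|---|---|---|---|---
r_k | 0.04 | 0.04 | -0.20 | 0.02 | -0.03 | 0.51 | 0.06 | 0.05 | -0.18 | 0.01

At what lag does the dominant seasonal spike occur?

The largest autocorrelation is r_6 = 0.51; the remaining lags stay at or below 0.06.
The dominant spike at lag 6 indicates a seasonal period of 6.

6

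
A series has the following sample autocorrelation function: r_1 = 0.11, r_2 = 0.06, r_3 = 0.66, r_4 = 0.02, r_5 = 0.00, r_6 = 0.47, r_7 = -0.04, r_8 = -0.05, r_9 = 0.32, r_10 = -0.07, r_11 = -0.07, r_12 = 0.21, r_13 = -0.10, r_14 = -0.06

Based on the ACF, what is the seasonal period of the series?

3

The largest autocorrelation is r_3 = 0.66, with weaker echoes at lags 6 (0.47), 9 (0.32) and 12 (0.21); the remaining lags stay at or below 0.11.
The dominant spike at lag 3 indicates a seasonal period of 3.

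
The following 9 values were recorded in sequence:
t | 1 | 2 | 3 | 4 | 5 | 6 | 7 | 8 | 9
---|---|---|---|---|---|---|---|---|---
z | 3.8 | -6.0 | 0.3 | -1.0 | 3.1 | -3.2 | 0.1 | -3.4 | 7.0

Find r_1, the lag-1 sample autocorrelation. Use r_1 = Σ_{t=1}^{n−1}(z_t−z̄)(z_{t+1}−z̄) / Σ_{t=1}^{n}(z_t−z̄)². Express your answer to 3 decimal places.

-0.467

Mean z̄ = (3.8 − 6.0 + 0.3 − 1.0 + 3.1 − 3.2 + 0.1 − 3.4 + 7.0)/9 = 0.0778
Numerator Σ_{t=1}^{8}(z_t−z̄)(z_{t+1}−z̄) = -61.6005
Denominator Σ(z_t−z̄)² = 131.8956
r_1 = -61.6005 / 131.8956 = -0.467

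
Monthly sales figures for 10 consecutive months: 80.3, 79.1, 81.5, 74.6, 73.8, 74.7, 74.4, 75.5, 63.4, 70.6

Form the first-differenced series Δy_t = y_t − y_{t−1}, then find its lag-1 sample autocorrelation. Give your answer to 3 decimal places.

First differences Δy: -1.2, 2.4, -6.9, -0.8, 0.9, -0.3, 1.1, -12.1, 7.2
Mean of differences = -1.0778
Numerator Σ(Δy_t−Δȳ)(Δy_{t+1}−Δȳ) = -133.7527
Denominator Σ(Δy_t−Δȳ)² = 245.3556
r_1(Δy) = -133.7527 / 245.3556 = -0.545

-0.545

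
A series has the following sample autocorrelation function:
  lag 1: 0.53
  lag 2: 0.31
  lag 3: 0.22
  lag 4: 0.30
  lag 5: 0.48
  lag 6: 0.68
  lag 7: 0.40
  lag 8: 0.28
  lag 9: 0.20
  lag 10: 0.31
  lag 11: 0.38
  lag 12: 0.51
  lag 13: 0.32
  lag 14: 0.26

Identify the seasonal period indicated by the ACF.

6

The largest autocorrelation is r_6 = 0.68; the remaining lags stay at or below 0.53. The elevated value at lag 1 (0.53), dropping to 0.31 at lag 2, reflects decaying short-term dependence rather than seasonality.
The dominant spike at lag 6 indicates a seasonal period of 6.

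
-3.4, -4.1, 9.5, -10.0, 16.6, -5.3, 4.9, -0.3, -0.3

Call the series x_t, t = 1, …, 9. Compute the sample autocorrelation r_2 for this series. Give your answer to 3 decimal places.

Mean x̄ = (-3.4 − 4.1 + 9.5 − 10.0 + 16.6 − 5.3 + 4.9 − 0.3 − 0.3)/9 = 0.8444
Numerator Σ_{t=1}^{7}(x_t−x̄)(x_{t+2}−x̄) = 286.1760
Denominator Σ(x_t−x̄)² = 540.0422
r_2 = 286.1760 / 540.0422 = 0.530

0.530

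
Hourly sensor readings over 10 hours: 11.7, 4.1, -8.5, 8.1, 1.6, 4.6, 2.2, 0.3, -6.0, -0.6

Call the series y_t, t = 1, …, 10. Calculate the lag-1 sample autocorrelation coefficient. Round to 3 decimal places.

Mean ȳ = (11.7 + 4.1 − 8.5 + 8.1 + 1.6 + 4.6 + 2.2 + 0.3 − 6.0 − 0.6)/10 = 1.7500
Numerator Σ_{t=1}^{9}(y_t−ȳ)(y_{t+1}−ȳ) = -37.0925
Denominator Σ(y_t−ȳ)² = 325.9450
r_1 = -37.0925 / 325.9450 = -0.114

-0.114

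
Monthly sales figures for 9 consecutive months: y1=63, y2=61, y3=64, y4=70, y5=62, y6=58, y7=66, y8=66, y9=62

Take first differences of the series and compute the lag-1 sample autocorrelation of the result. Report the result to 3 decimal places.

First differences Δy: -2, 3, 6, -8, -4, 8, 0, -4
Mean of differences = -0.1250
Numerator Σ(Δy_t−Δȳ)(Δy_{t+1}−Δȳ) = -35.3906
Denominator Σ(Δy_t−Δȳ)² = 208.8750
r_1(Δy) = -35.3906 / 208.8750 = -0.169

-0.169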